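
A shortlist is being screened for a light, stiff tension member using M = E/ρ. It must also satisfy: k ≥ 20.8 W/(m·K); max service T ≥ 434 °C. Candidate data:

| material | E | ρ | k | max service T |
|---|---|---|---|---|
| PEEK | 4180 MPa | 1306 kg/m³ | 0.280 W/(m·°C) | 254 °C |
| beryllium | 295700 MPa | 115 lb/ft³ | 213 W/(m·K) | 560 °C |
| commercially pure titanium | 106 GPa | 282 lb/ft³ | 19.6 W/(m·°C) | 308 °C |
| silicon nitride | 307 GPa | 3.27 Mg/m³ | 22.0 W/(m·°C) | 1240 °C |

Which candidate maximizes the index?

beryllium

Screen on constraints: k ≥ 20.8 W/(m·K); max service T ≥ 434 °C. Survivors: beryllium, silicon nitride.
Convert each candidate to consistent units, then evaluate M:
  beryllium: E = 295.7 GPa, ρ = 1842 kg/m³
  silicon nitride: E = 307.0 GPa, ρ = 3270 kg/m³
  beryllium: M = 161 MN·m/kg
  silicon nitride: M = 93.9 MN·m/kg
Beryllium ranks first.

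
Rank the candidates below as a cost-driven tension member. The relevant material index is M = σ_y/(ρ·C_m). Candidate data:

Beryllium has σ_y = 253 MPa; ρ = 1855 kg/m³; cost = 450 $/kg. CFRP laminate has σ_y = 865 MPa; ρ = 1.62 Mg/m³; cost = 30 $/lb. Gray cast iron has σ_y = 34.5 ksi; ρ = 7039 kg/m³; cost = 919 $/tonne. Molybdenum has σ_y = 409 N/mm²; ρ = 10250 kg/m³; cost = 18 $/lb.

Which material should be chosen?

gray cast iron

Putting every candidate on a common basis:
  beryllium: σ_y = 253.0 MPa, ρ = 1855 kg/m³, cost = 450.0 $/kg
  CFRP laminate: σ_y = 865.0 MPa, ρ = 1620 kg/m³, cost = 66.14 $/kg
  gray cast iron: σ_y = 237.9 MPa, ρ = 7039 kg/m³, cost = 0.9190 $/kg
  molybdenum: σ_y = 409.0 MPa, ρ = 10250 kg/m³, cost = 39.68 $/kg
  gray cast iron: M = 36.8 kN·m per $
  CFRP laminate: M = 8.07 kN·m per $
  molybdenum: M = 1.01 kN·m per $
  beryllium: M = 0.303 kN·m per $
Gray cast iron ranks first.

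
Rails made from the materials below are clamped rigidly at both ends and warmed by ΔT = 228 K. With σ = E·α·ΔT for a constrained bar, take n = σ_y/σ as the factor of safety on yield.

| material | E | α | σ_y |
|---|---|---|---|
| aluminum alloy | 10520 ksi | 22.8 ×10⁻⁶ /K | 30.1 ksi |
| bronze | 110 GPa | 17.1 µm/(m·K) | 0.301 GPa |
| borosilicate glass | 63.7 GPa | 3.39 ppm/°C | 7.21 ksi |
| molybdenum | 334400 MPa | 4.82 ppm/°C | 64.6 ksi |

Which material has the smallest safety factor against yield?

aluminum alloy

Converting E to GPa, α to ×10⁻⁶/K, σ_y to MPa, then σ and n for each:
  aluminum alloy: E = 72.53, α = 22.8, σ_y = 207.5 → σ = 377 MPa, n = 0.550
  bronze: E = 110.0, α = 17.1, σ_y = 301.0 → σ = 429 MPa, n = 0.702
  borosilicate glass: E = 63.70, α = 3.39, σ_y = 49.71 → σ = 49.2 MPa, n = 1.01
  molybdenum: E = 334.4, α = 4.82, σ_y = 445.4 → σ = 367 MPa, n = 1.21
Smallest n: aluminum alloy with n = 0.550.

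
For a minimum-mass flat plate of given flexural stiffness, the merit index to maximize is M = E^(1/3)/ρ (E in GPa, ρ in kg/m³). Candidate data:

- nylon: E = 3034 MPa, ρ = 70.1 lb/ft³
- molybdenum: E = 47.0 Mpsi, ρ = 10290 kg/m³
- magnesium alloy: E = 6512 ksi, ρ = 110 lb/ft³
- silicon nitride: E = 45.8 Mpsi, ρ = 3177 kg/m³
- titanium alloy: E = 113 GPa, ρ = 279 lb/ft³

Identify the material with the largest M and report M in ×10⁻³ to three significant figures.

After converting to SI:
  nylon: E = 3.034 GPa, ρ = 1123 kg/m³
  molybdenum: E = 324.1 GPa, ρ = 10290 kg/m³
  magnesium alloy: E = 44.90 GPa, ρ = 1762 kg/m³
  silicon nitride: E = 315.8 GPa, ρ = 3177 kg/m³
  titanium alloy: E = 113.0 GPa, ρ = 4469 kg/m³
  silicon nitride: M = 2.14×10⁻³
  magnesium alloy: M = 2.02×10⁻³
  nylon: M = 1.29×10⁻³
  titanium alloy: M = 1.08×10⁻³
  molybdenum: M = 0.668×10⁻³
Silicon nitride ranks first.

silicon nitride, M = 2.14×10⁻³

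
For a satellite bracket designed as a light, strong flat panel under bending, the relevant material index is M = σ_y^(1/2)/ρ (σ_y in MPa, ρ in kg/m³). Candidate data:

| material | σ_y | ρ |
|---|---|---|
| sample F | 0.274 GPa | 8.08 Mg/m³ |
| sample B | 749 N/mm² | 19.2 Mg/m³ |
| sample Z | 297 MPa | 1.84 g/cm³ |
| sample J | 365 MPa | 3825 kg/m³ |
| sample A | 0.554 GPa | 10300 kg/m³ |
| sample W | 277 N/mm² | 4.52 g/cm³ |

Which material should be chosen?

sample Z

Normalizing units and computing the index:
  sample F: σ_y = 274.0 MPa, ρ = 8080 kg/m³
  sample B: σ_y = 749.0 MPa, ρ = 19200 kg/m³
  sample Z: σ_y = 297.0 MPa, ρ = 1840 kg/m³
  sample J: σ_y = 365.0 MPa, ρ = 3825 kg/m³
  sample A: σ_y = 554.0 MPa, ρ = 10300 kg/m³
  sample W: σ_y = 277.0 MPa, ρ = 4520 kg/m³
  sample Z: M = 9.37×10⁻³
  sample J: M = 4.99×10⁻³
  sample W: M = 3.68×10⁻³
  sample A: M = 2.29×10⁻³
  sample F: M = 2.05×10⁻³
  sample B: M = 1.43×10⁻³
Highest index: sample Z.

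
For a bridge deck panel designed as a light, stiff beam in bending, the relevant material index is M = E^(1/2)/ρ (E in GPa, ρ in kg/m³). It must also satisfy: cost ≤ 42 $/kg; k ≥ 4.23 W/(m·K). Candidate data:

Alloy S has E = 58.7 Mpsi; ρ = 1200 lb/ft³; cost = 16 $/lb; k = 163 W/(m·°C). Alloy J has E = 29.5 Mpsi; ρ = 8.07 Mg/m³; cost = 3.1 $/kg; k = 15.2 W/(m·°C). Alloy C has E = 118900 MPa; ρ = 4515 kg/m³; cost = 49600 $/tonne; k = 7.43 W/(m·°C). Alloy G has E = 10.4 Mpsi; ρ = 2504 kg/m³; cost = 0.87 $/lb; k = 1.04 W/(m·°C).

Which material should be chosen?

Screen on constraints: cost ≤ 42 $/kg; k ≥ 4.23 W/(m·K). Survivors: alloy S, alloy J.
Normalizing units and computing the index:
  alloy S: E = 404.7 GPa, ρ = 19220 kg/m³
  alloy J: E = 203.4 GPa, ρ = 8070 kg/m³
  alloy J: M = 1.77×10⁻³
  alloy S: M = 1.05×10⁻³
The maximum is for alloy J.

alloy J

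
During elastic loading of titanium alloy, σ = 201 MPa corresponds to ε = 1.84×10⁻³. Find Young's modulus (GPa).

109 GPa

E = σ/ε = 201 MPa / 1.84×10⁻³ = 109200 MPa = 109 GPa.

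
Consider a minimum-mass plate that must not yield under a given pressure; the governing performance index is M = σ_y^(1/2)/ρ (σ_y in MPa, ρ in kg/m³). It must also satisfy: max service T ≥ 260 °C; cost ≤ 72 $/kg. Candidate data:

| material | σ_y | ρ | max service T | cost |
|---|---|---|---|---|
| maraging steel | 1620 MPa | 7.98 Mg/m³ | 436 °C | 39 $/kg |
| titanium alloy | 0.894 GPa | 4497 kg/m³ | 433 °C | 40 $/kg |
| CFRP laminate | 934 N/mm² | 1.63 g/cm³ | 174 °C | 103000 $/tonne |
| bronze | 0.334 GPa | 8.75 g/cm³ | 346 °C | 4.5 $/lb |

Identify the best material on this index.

Screen on constraints: max service T ≥ 260 °C; cost ≤ 72 $/kg. Survivors: maraging steel, titanium alloy, bronze.
Convert each candidate to consistent units, then evaluate M:
  maraging steel: σ_y = 1620 MPa, ρ = 7980 kg/m³
  titanium alloy: σ_y = 894.0 MPa, ρ = 4497 kg/m³
  bronze: σ_y = 334.0 MPa, ρ = 8750 kg/m³
  titanium alloy: M = 6.65×10⁻³
  maraging steel: M = 5.04×10⁻³
  bronze: M = 2.09×10⁻³
Highest index: titanium alloy.

titanium alloy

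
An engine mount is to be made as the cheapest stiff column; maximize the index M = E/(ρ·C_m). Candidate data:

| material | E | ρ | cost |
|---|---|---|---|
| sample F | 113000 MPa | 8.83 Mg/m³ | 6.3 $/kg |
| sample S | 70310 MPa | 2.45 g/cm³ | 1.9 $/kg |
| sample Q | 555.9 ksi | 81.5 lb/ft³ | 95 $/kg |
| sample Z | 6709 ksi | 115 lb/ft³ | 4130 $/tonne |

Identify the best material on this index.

sample S

Convert each candidate to consistent units, then evaluate M:
  sample F: E = 113.0 GPa, ρ = 8830 kg/m³, cost = 6.300 $/kg
  sample S: E = 70.31 GPa, ρ = 2450 kg/m³, cost = 1.900 $/kg
  sample Q: E = 3.833 GPa, ρ = 1306 kg/m³, cost = 95.00 $/kg
  sample Z: E = 46.26 GPa, ρ = 1842 kg/m³, cost = 4.130 $/kg
  sample S: M = 15.1 MN·m per $
  sample Z: M = 6.08 MN·m per $
  sample F: M = 2.03 MN·m per $
  sample Q: M = 0.0309 MN·m per $
Highest index: sample S.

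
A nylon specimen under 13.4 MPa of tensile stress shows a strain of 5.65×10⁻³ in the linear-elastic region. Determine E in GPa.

E = σ/ε = 13.4 MPa / 5.65×10⁻³ = 2372 MPa = 2.37 GPa.

2.37 GPa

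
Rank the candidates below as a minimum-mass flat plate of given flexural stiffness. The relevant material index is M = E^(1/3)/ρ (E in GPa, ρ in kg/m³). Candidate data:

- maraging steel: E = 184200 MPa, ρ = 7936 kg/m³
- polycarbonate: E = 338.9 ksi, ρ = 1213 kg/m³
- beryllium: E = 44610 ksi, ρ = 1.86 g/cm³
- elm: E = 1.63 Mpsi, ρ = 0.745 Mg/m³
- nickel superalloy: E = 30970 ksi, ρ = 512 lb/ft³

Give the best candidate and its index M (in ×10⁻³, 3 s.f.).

beryllium, M = 3.63×10⁻³

After converting to SI:
  maraging steel: E = 184.2 GPa, ρ = 7936 kg/m³
  polycarbonate: E = 2.337 GPa, ρ = 1213 kg/m³
  beryllium: E = 307.6 GPa, ρ = 1860 kg/m³
  elm: E = 11.24 GPa, ρ = 745.0 kg/m³
  nickel superalloy: E = 213.5 GPa, ρ = 8201 kg/m³
  beryllium: M = 3.63×10⁻³
  elm: M = 3.01×10⁻³
  polycarbonate: M = 1.09×10⁻³
  nickel superalloy: M = 0.729×10⁻³
  maraging steel: M = 0.717×10⁻³
Beryllium has the largest M.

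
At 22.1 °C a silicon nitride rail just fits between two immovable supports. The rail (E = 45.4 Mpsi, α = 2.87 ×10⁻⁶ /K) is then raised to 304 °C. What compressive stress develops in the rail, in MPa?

E = 45.4 Mpsi = 313.0 GPa.
ΔT = 281.9 K. Constrained thermal stress σ = E·α·ΔT = 313.0×10³ MPa × 2.87×10⁻⁶ × 281.9 = 253 MPa (compressive).

253 MPa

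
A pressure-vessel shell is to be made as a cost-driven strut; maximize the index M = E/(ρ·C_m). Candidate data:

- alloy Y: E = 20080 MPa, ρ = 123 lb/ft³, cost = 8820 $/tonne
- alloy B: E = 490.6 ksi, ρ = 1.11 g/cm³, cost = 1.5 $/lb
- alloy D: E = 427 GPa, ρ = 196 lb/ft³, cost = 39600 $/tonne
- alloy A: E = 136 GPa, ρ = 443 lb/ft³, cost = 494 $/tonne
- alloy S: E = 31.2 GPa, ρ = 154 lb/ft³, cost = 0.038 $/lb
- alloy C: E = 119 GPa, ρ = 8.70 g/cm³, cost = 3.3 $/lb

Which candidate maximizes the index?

Putting every candidate on a common basis:
  alloy Y: E = 20.08 GPa, ρ = 1970 kg/m³, cost = 8.820 $/kg
  alloy B: E = 3.383 GPa, ρ = 1110 kg/m³, cost = 3.307 $/kg
  alloy D: E = 427.0 GPa, ρ = 3140 kg/m³, cost = 39.60 $/kg
  alloy A: E = 136.0 GPa, ρ = 7096 kg/m³, cost = 0.4940 $/kg
  alloy S: E = 31.20 GPa, ρ = 2467 kg/m³, cost = 0.08377 $/kg
  alloy C: E = 119.0 GPa, ρ = 8700 kg/m³, cost = 7.275 $/kg
  alloy S: M = 151 MN·m per $
  alloy A: M = 38.8 MN·m per $
  alloy D: M = 3.43 MN·m per $
  alloy C: M = 1.88 MN·m per $
  alloy Y: M = 1.16 MN·m per $
  alloy B: M = 0.922 MN·m per $
The maximum is for alloy S.

alloy S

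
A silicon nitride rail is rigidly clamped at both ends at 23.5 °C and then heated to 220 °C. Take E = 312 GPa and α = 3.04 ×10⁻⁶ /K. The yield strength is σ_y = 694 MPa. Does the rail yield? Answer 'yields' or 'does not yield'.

ΔT = 196.5 K. Constrained thermal stress σ = E·α·ΔT = 312.0×10³ MPa × 3.04×10⁻⁶ × 196.5 = 186 MPa (compressive).
Compare to σ_y = 694 MPa: σ < σ_y, so it does not yield.

does not yield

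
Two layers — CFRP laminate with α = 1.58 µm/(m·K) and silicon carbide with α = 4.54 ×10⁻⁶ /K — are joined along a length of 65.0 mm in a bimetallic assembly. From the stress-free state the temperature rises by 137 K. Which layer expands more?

α(CFRP laminate) = 1.58×10⁻⁶/K vs α(silicon carbide) = 4.54×10⁻⁶/K.
Higher α expands more for the same ΔT: silicon carbide.

silicon carbide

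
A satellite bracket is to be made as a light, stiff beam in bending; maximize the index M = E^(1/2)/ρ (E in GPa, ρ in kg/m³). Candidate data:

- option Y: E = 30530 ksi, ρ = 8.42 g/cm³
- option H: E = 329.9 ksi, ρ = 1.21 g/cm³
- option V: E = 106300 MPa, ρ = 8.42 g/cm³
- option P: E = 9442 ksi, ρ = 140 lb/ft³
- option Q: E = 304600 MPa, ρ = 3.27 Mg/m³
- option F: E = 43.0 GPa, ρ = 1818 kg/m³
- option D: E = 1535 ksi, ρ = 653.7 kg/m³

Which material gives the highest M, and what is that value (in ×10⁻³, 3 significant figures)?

option Q, M = 5.34×10⁻³

After converting to SI:
  option Y: E = 210.5 GPa, ρ = 8420 kg/m³
  option H: E = 2.275 GPa, ρ = 1210 kg/m³
  option V: E = 106.3 GPa, ρ = 8420 kg/m³
  option P: E = 65.10 GPa, ρ = 2243 kg/m³
  option Q: E = 304.6 GPa, ρ = 3270 kg/m³
  option F: E = 43.00 GPa, ρ = 1818 kg/m³
  option D: E = 10.58 GPa, ρ = 653.7 kg/m³
  option Q: M = 5.34×10⁻³
  option D: M = 4.98×10⁻³
  option F: M = 3.61×10⁻³
  option P: M = 3.60×10⁻³
  option Y: M = 1.72×10⁻³
  option H: M = 1.25×10⁻³
  option V: M = 1.22×10⁻³
The maximum is for option Q.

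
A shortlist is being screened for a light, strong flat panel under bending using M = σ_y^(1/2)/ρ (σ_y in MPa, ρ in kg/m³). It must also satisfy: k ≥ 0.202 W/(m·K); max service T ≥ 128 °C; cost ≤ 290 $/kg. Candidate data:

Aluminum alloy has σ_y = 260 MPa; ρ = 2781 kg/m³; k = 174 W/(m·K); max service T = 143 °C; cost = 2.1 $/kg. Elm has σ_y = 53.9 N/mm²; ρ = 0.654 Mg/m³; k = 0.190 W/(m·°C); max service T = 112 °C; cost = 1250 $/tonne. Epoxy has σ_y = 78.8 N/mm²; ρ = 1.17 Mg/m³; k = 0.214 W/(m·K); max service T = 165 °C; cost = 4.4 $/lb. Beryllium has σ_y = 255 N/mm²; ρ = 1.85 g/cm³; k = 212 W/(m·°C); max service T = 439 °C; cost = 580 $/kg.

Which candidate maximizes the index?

Screen on constraints: k ≥ 0.202 W/(m·K); max service T ≥ 128 °C; cost ≤ 290 $/kg. Survivors: aluminum alloy, epoxy.
In SI units:
  aluminum alloy: σ_y = 260.0 MPa, ρ = 2781 kg/m³
  epoxy: σ_y = 78.80 MPa, ρ = 1170 kg/m³
  epoxy: M = 7.59×10⁻³
  aluminum alloy: M = 5.80×10⁻³
Epoxy has the largest M.

epoxy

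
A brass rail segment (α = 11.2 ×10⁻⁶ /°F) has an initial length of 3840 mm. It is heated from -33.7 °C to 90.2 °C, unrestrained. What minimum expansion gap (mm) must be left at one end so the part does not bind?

9.59 mm

Convert α: 11.2×10⁻⁶/°F × (9/5) = 20.2×10⁻⁶/K.
ΔT = 90.2 − (-33.7) = 123.9 K.
ΔL = α·L₀·ΔT = 20.2×10⁻⁶ × 3840 mm × 123.9 K = 9.59 mm.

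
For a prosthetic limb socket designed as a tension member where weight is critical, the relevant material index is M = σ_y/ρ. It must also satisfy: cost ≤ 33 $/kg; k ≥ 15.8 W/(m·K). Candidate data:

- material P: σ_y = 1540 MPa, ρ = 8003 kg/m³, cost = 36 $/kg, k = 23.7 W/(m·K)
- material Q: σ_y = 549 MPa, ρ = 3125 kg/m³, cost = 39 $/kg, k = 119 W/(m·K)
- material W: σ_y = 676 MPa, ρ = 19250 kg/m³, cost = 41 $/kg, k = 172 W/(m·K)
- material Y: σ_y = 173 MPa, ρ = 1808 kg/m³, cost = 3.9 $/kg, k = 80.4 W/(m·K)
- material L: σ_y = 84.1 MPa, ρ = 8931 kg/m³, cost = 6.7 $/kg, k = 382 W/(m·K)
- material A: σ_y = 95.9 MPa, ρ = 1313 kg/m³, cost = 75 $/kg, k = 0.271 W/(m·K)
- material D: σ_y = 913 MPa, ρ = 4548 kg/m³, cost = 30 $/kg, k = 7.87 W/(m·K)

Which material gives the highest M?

material Y

Screen on constraints: cost ≤ 33 $/kg; k ≥ 15.8 W/(m·K). Survivors: material Y, material L.
Per-candidate index values:
  material Y: M = 95.7 kN·m/kg
  material L: M = 9.42 kN·m/kg
Material Y has the largest M.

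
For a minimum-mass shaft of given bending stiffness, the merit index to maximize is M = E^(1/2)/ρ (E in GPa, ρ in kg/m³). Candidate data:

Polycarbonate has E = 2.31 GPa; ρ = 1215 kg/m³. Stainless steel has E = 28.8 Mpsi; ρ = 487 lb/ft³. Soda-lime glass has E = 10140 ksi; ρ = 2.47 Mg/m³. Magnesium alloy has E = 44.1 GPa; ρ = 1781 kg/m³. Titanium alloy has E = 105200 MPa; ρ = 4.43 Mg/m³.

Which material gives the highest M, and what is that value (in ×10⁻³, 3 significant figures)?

Normalizing units and computing the index:
  polycarbonate: E = 2.310 GPa, ρ = 1215 kg/m³
  stainless steel: E = 198.6 GPa, ρ = 7801 kg/m³
  soda-lime glass: E = 69.91 GPa, ρ = 2470 kg/m³
  magnesium alloy: E = 44.10 GPa, ρ = 1781 kg/m³
  titanium alloy: E = 105.2 GPa, ρ = 4430 kg/m³
  magnesium alloy: M = 3.73×10⁻³
  soda-lime glass: M = 3.39×10⁻³
  titanium alloy: M = 2.32×10⁻³
  stainless steel: M = 1.81×10⁻³
  polycarbonate: M = 1.25×10⁻³
Magnesium alloy has the largest M.

magnesium alloy, M = 3.73×10⁻³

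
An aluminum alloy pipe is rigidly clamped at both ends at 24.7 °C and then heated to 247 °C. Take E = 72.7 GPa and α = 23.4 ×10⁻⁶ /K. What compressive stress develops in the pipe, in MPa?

378 MPa

ΔT = 222.3 K. Constrained thermal stress σ = E·α·ΔT = 72.70×10³ MPa × 23.4×10⁻⁶ × 222.3 = 378 MPa (compressive).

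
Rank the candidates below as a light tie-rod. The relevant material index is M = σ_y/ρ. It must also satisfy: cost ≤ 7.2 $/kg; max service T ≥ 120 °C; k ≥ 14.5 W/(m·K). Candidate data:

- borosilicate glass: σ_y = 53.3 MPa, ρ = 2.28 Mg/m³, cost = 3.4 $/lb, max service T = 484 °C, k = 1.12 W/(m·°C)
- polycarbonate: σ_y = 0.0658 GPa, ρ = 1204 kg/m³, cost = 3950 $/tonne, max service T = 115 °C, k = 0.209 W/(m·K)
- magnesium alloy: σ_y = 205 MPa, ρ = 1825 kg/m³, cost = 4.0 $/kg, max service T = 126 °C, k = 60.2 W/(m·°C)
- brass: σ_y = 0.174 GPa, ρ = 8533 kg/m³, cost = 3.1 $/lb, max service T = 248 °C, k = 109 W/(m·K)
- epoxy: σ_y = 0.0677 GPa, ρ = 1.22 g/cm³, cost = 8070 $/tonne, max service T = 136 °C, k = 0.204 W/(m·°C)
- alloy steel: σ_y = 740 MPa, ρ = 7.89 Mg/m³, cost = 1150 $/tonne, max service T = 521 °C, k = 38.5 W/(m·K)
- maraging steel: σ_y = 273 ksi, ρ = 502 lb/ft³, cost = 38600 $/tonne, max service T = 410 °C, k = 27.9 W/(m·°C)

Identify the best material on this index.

Screen on constraints: cost ≤ 7.2 $/kg; max service T ≥ 120 °C; k ≥ 14.5 W/(m·K). Survivors: magnesium alloy, brass, alloy steel.
Putting every candidate on a common basis:
  magnesium alloy: σ_y = 205.0 MPa, ρ = 1825 kg/m³
  brass: σ_y = 174.0 MPa, ρ = 8533 kg/m³
  alloy steel: σ_y = 740.0 MPa, ρ = 7890 kg/m³
  magnesium alloy: M = 112 kN·m/kg
  alloy steel: M = 93.8 kN·m/kg
  brass: M = 20.4 kN·m/kg
The maximum is for magnesium alloy.

magnesium alloy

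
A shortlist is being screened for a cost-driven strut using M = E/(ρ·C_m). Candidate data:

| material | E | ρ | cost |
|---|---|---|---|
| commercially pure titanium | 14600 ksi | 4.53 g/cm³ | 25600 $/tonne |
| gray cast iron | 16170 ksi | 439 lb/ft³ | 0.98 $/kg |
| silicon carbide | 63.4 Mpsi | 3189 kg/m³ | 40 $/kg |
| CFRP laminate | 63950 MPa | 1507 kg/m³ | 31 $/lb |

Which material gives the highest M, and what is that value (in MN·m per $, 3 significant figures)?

gray cast iron, M = 16.2 MN·m per $

Normalizing units and computing the index:
  commercially pure titanium: E = 100.7 GPa, ρ = 4530 kg/m³, cost = 25.60 $/kg
  gray cast iron: E = 111.5 GPa, ρ = 7032 kg/m³, cost = 0.9800 $/kg
  silicon carbide: E = 437.1 GPa, ρ = 3189 kg/m³, cost = 40.00 $/kg
  CFRP laminate: E = 63.95 GPa, ρ = 1507 kg/m³, cost = 68.34 $/kg
  gray cast iron: M = 16.2 MN·m per $
  silicon carbide: M = 3.43 MN·m per $
  commercially pure titanium: M = 0.868 MN·m per $
  CFRP laminate: M = 0.621 MN·m per $
Gray cast iron has the largest M.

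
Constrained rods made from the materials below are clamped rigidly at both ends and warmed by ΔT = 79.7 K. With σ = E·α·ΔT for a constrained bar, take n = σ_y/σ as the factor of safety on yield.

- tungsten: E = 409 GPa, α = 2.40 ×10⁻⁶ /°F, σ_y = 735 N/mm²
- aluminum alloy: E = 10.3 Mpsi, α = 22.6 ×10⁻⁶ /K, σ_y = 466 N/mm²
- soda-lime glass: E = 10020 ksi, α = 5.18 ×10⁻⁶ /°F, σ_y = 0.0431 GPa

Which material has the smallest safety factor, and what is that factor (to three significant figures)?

Converting E to GPa, α to ×10⁻⁶/K, σ_y to MPa, then σ and n for each:
  tungsten: E = 409.0, α = 4.32, σ_y = 735.0 → σ = 141 MPa, n = 5.22
  aluminum alloy: E = 71.02, α = 22.6, σ_y = 466.0 → σ = 128 MPa, n = 3.64
  soda-lime glass: E = 69.09, α = 9.32, σ_y = 43.10 → σ = 51.3 MPa, n = 0.840
Smallest n: soda-lime glass with n = 0.840.

soda-lime glass, n = 0.840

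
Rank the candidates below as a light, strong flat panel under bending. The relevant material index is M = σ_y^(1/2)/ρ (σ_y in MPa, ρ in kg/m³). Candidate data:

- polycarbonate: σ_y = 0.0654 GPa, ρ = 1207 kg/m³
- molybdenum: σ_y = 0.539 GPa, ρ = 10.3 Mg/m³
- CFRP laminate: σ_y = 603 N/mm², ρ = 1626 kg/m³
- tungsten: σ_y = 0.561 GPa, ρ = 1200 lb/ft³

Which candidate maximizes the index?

CFRP laminate

After converting to SI:
  polycarbonate: σ_y = 65.40 MPa, ρ = 1207 kg/m³
  molybdenum: σ_y = 539.0 MPa, ρ = 10300 kg/m³
  CFRP laminate: σ_y = 603.0 MPa, ρ = 1626 kg/m³
  tungsten: σ_y = 561.0 MPa, ρ = 19220 kg/m³
  CFRP laminate: M = 15.1×10⁻³
  polycarbonate: M = 6.70×10⁻³
  molybdenum: M = 2.25×10⁻³
  tungsten: M = 1.23×10⁻³
CFRP laminate has the largest M.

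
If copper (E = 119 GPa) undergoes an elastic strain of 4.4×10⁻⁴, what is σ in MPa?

σ = E·ε = 119000 MPa × 4.4×10⁻⁴ = 52.4 MPa.

52.4 MPa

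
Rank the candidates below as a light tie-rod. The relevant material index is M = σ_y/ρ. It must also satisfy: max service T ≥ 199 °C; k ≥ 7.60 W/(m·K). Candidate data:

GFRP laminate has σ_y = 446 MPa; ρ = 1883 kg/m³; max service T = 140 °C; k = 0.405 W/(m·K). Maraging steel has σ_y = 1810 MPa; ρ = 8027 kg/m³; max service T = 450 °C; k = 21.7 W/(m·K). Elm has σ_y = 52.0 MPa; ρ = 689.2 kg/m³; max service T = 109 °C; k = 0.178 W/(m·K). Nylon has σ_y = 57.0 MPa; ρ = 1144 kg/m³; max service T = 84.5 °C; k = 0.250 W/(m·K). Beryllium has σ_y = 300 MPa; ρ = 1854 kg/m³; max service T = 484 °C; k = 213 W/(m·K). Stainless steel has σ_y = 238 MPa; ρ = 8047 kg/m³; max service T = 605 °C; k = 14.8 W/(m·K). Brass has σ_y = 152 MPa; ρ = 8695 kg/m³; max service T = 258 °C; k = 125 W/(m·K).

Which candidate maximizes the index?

Screen on constraints: max service T ≥ 199 °C; k ≥ 7.60 W/(m·K). Survivors: maraging steel, beryllium, stainless steel, brass.
Computing M directly (units already consistent):
  maraging steel: M = 225 kN·m/kg
  beryllium: M = 162 kN·m/kg
  stainless steel: M = 29.6 kN·m/kg
  brass: M = 17.5 kN·m/kg
Maraging steel ranks first.

maraging steel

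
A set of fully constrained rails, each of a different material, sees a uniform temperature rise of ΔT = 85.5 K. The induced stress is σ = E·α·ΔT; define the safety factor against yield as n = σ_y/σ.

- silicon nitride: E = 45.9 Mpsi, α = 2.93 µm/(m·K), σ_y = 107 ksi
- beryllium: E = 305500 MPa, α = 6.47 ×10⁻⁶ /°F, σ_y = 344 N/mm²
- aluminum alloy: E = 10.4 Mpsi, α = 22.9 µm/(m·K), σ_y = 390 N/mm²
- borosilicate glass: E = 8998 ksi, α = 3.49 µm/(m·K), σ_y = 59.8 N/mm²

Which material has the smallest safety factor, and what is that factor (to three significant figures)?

Per material, after unit conversion:
  silicon nitride: E = 316.5, α = 2.93, σ_y = 737.7 → σ = 79.3 MPa, n = 9.31
  beryllium: E = 305.5, α = 11.6, σ_y = 344.0 → σ = 304 MPa, n = 1.13
  aluminum alloy: E = 71.71, α = 22.9, σ_y = 390.0 → σ = 140 MPa, n = 2.78
  borosilicate glass: E = 62.04, α = 3.49, σ_y = 59.80 → σ = 18.5 MPa, n = 3.23
Smallest n: beryllium with n = 1.13.

beryllium, n = 1.13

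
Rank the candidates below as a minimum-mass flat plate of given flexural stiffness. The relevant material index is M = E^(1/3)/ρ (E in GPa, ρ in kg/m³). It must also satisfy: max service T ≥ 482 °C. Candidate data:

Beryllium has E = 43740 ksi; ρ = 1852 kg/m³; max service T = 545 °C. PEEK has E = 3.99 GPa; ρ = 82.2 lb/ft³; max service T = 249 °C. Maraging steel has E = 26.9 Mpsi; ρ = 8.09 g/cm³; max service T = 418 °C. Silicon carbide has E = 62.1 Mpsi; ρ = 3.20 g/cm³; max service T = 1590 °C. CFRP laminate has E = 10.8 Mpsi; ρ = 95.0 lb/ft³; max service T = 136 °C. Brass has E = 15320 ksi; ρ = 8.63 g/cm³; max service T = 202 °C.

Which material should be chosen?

Screen on constraints: max service T ≥ 482 °C. Survivors: beryllium, silicon carbide.
Putting every candidate on a common basis:
  beryllium: E = 301.6 GPa, ρ = 1852 kg/m³
  silicon carbide: E = 428.2 GPa, ρ = 3200 kg/m³
  beryllium: M = 3.62×10⁻³
  silicon carbide: M = 2.36×10⁻³
Beryllium ranks first.

beryllium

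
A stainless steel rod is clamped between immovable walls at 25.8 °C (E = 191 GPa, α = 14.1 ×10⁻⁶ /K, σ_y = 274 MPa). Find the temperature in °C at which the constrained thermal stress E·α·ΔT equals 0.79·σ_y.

E·α·ΔT = 216.5 MPa ⇒ ΔT = 216.5 / (191.0×10³ × 14.1×10⁻⁶) = 80.38 K.
T = 25.8 + 80.38 = 106.2 °C.

106 °C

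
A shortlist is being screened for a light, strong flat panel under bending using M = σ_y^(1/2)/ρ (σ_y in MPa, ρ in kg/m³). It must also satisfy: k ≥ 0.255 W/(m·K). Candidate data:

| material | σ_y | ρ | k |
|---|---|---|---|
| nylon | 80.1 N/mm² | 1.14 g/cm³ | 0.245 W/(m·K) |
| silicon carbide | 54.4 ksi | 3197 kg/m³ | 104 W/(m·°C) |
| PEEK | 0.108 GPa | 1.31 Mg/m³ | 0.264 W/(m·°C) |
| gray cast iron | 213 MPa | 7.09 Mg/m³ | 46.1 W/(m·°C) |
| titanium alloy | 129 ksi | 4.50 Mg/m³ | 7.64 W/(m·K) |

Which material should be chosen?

Screen on constraints: k ≥ 0.255 W/(m·K). Survivors: silicon carbide, PEEK, gray cast iron, titanium alloy.
In SI units:
  silicon carbide: σ_y = 375.1 MPa, ρ = 3197 kg/m³
  PEEK: σ_y = 108.0 MPa, ρ = 1310 kg/m³
  gray cast iron: σ_y = 213.0 MPa, ρ = 7090 kg/m³
  titanium alloy: σ_y = 889.4 MPa, ρ = 4500 kg/m³
  PEEK: M = 7.93×10⁻³
  titanium alloy: M = 6.63×10⁻³
  silicon carbide: M = 6.06×10⁻³
  gray cast iron: M = 2.06×10⁻³
PEEK has the largest M.

PEEK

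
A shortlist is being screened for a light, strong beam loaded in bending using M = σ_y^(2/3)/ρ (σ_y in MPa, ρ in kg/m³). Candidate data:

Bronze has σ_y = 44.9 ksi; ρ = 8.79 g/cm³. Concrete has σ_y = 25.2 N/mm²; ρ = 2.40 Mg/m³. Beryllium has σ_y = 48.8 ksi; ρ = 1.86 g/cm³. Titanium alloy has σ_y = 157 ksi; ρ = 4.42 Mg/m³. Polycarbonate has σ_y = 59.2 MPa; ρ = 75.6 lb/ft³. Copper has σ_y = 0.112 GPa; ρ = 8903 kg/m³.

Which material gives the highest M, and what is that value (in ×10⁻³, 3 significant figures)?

Putting every candidate on a common basis:
  bronze: σ_y = 309.6 MPa, ρ = 8790 kg/m³
  concrete: σ_y = 25.20 MPa, ρ = 2400 kg/m³
  beryllium: σ_y = 336.5 MPa, ρ = 1860 kg/m³
  titanium alloy: σ_y = 1082 MPa, ρ = 4420 kg/m³
  polycarbonate: σ_y = 59.20 MPa, ρ = 1211 kg/m³
  copper: σ_y = 112.0 MPa, ρ = 8903 kg/m³
  beryllium: M = 26.0×10⁻³
  titanium alloy: M = 23.9×10⁻³
  polycarbonate: M = 12.5×10⁻³
  bronze: M = 5.21×10⁻³
  concrete: M = 3.58×10⁻³
  copper: M = 2.61×10⁻³
Beryllium ranks first.

beryllium, M = 26.0×10⁻³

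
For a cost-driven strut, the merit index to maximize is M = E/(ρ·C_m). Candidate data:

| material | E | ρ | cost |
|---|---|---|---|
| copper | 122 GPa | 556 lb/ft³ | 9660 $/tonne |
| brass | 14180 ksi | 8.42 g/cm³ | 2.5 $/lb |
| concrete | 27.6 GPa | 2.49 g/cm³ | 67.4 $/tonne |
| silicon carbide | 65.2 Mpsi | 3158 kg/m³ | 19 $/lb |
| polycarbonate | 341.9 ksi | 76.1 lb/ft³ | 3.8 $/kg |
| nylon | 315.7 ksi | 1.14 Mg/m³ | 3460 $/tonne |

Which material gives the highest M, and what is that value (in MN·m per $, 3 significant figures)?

concrete, M = 164 MN·m per $

After converting to SI:
  copper: E = 122.0 GPa, ρ = 8906 kg/m³, cost = 9.660 $/kg
  brass: E = 97.77 GPa, ρ = 8420 kg/m³, cost = 5.511 $/kg
  concrete: E = 27.60 GPa, ρ = 2490 kg/m³, cost = 0.06740 $/kg
  silicon carbide: E = 449.5 GPa, ρ = 3158 kg/m³, cost = 41.89 $/kg
  polycarbonate: E = 2.357 GPa, ρ = 1219 kg/m³, cost = 3.800 $/kg
  nylon: E = 2.177 GPa, ρ = 1140 kg/m³, cost = 3.460 $/kg
  concrete: M = 164 MN·m per $
  silicon carbide: M = 3.40 MN·m per $
  brass: M = 2.11 MN·m per $
  copper: M = 1.42 MN·m per $
  nylon: M = 0.552 MN·m per $
  polycarbonate: M = 0.509 MN·m per $
The maximum is for concrete.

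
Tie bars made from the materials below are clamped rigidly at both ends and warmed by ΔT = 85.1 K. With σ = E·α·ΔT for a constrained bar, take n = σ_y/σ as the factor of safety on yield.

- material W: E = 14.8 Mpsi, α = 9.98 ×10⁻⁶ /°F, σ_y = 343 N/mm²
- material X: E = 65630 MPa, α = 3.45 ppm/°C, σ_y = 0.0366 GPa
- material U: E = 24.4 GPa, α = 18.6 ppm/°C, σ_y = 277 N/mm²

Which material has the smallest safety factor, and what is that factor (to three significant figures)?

With everything in SI (GPa, ×10⁻⁶/K, MPa):
  material W: E = 102.0, α = 18.0, σ_y = 343.0 → σ = 156 MPa, n = 2.20
  material X: E = 65.63, α = 3.45, σ_y = 36.60 → σ = 19.3 MPa, n = 1.90
  material U: E = 24.40, α = 18.6, σ_y = 277.0 → σ = 38.6 MPa, n = 7.17
Material X has the lowest safety factor, n = 1.90.

material X, n = 1.90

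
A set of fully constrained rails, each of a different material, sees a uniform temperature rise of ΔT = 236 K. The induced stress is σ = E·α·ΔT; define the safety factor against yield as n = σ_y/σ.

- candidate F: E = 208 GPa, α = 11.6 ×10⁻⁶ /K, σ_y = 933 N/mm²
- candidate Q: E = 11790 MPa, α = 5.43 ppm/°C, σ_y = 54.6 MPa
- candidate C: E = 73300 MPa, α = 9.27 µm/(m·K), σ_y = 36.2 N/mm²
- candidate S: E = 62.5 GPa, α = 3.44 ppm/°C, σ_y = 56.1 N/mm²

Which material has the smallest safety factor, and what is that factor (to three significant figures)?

With everything in SI (GPa, ×10⁻⁶/K, MPa):
  candidate F: E = 208.0, α = 11.6, σ_y = 933.0 → σ = 569 MPa, n = 1.64
  candidate Q: E = 11.79, α = 5.43, σ_y = 54.60 → σ = 15.1 MPa, n = 3.61
  candidate C: E = 73.30, α = 9.27, σ_y = 36.20 → σ = 160 MPa, n = 0.226
  candidate S: E = 62.50, α = 3.44, σ_y = 56.10 → σ = 50.7 MPa, n = 1.11
Candidate C has the lowest safety factor, n = 0.226.

candidate C, n = 0.226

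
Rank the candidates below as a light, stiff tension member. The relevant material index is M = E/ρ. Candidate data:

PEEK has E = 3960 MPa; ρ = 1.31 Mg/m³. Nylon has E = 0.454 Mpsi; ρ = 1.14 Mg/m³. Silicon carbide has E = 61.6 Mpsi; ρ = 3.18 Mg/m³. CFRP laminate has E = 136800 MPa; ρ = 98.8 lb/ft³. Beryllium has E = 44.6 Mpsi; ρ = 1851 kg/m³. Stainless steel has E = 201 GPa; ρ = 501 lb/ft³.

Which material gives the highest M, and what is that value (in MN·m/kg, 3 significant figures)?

beryllium, M = 166 MN·m/kg

Putting every candidate on a common basis:
  PEEK: E = 3.960 GPa, ρ = 1310 kg/m³
  nylon: E = 3.130 GPa, ρ = 1140 kg/m³
  silicon carbide: E = 424.7 GPa, ρ = 3180 kg/m³
  CFRP laminate: E = 136.8 GPa, ρ = 1583 kg/m³
  beryllium: E = 307.5 GPa, ρ = 1851 kg/m³
  stainless steel: E = 201.0 GPa, ρ = 8025 kg/m³
  beryllium: M = 166 MN·m/kg
  silicon carbide: M = 134 MN·m/kg
  CFRP laminate: M = 86.4 MN·m/kg
  stainless steel: M = 25.0 MN·m/kg
  PEEK: M = 3.02 MN·m/kg
  nylon: M = 2.75 MN·m/kg
Highest index: beryllium.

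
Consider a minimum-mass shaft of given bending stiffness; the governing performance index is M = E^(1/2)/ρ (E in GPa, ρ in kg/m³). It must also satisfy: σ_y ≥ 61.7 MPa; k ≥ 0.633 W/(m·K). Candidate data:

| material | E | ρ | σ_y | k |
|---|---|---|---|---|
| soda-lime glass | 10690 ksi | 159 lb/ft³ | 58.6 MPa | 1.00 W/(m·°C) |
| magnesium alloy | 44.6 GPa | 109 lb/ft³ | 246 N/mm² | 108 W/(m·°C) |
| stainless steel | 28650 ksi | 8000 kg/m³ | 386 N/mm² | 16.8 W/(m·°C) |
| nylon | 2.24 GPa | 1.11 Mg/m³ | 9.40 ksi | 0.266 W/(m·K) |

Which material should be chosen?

Screen on constraints: σ_y ≥ 61.7 MPa; k ≥ 0.633 W/(m·K). Survivors: magnesium alloy, stainless steel.
Putting every candidate on a common basis:
  magnesium alloy: E = 44.60 GPa, ρ = 1746 kg/m³
  stainless steel: E = 197.5 GPa, ρ = 8000 kg/m³
  magnesium alloy: M = 3.82×10⁻³
  stainless steel: M = 1.76×10⁻³
Highest index: magnesium alloy.

magnesium alloy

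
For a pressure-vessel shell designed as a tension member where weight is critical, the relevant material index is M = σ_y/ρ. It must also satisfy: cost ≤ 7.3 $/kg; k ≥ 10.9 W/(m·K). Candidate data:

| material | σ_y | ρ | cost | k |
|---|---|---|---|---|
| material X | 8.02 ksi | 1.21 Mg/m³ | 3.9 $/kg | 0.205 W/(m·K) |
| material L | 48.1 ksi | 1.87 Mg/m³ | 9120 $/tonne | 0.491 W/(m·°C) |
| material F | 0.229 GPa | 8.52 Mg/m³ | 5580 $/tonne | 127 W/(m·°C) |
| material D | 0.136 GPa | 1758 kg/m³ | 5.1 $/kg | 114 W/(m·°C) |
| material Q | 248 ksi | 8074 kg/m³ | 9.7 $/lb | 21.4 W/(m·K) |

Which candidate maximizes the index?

material D

Screen on constraints: cost ≤ 7.3 $/kg; k ≥ 10.9 W/(m·K). Survivors: material F, material D.
In SI units:
  material F: σ_y = 229.0 MPa, ρ = 8520 kg/m³
  material D: σ_y = 136.0 MPa, ρ = 1758 kg/m³
  material D: M = 77.4 kN·m/kg
  material F: M = 26.9 kN·m/kg
The maximum is for material D.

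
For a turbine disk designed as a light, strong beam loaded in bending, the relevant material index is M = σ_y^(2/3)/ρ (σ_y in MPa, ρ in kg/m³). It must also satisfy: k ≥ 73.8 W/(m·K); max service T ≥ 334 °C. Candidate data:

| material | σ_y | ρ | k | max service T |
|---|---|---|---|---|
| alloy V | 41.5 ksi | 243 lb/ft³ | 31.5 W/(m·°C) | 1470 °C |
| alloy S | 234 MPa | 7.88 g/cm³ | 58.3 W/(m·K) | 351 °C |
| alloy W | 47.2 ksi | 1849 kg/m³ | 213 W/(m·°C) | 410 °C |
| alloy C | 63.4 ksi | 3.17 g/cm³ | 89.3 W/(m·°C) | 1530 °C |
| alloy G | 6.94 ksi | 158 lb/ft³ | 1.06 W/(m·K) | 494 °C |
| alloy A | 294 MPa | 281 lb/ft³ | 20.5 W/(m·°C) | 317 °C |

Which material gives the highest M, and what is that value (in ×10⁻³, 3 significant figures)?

alloy W, M = 25.6×10⁻³

Screen on constraints: k ≥ 73.8 W/(m·K); max service T ≥ 334 °C. Survivors: alloy W, alloy C.
Convert each candidate to consistent units, then evaluate M:
  alloy W: σ_y = 325.4 MPa, ρ = 1849 kg/m³
  alloy C: σ_y = 437.1 MPa, ρ = 3170 kg/m³
  alloy W: M = 25.6×10⁻³
  alloy C: M = 18.2×10⁻³
The maximum is for alloy W.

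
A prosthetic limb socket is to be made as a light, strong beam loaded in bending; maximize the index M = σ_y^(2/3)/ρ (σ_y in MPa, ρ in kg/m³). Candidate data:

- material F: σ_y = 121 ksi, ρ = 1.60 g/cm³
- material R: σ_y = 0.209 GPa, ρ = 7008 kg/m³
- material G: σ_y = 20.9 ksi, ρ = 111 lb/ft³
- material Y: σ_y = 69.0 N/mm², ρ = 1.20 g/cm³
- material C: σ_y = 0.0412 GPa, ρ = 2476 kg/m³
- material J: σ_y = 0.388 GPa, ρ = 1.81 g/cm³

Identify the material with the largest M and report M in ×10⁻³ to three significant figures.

After converting to SI:
  material F: σ_y = 834.3 MPa, ρ = 1600 kg/m³
  material R: σ_y = 209.0 MPa, ρ = 7008 kg/m³
  material G: σ_y = 144.1 MPa, ρ = 1778 kg/m³
  material Y: σ_y = 69.00 MPa, ρ = 1200 kg/m³
  material C: σ_y = 41.20 MPa, ρ = 2476 kg/m³
  material J: σ_y = 388.0 MPa, ρ = 1810 kg/m³
  material F: M = 55.4×10⁻³
  material J: M = 29.4×10⁻³
  material G: M = 15.5×10⁻³
  material Y: M = 14.0×10⁻³
  material R: M = 5.03×10⁻³
  material C: M = 4.82×10⁻³
Material F has the largest M.

material F, M = 55.4×10⁻³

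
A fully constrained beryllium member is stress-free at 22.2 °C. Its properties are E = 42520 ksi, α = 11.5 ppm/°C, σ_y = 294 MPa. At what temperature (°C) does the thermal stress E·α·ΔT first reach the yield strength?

E = 42520 ksi = 293.2 GPa.
E·α·ΔT = 294.0 MPa ⇒ ΔT = 294.0 / (293.2×10³ × 11.5×10⁻⁶) = 87.20 K.
T = 22.2 + 87.20 = 109.4 °C.

109 °C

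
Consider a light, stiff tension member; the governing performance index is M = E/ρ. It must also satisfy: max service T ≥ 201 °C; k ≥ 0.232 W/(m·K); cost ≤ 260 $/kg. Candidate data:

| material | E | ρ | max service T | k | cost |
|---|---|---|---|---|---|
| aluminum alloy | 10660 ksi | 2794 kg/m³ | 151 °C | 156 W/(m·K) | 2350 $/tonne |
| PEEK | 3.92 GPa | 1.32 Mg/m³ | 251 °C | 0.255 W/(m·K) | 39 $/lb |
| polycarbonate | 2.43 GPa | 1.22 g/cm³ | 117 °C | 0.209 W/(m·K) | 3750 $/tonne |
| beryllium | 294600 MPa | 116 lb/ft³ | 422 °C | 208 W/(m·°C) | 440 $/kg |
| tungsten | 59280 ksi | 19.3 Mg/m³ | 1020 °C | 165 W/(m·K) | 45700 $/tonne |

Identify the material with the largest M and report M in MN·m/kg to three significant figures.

Screen on constraints: max service T ≥ 201 °C; k ≥ 0.232 W/(m·K); cost ≤ 260 $/kg. Survivors: PEEK, tungsten.
In SI units:
  PEEK: E = 3.920 GPa, ρ = 1320 kg/m³
  tungsten: E = 408.7 GPa, ρ = 19300 kg/m³
  tungsten: M = 21.2 MN·m/kg
  PEEK: M = 2.97 MN·m/kg
Tungsten has the largest M.

tungsten, M = 21.2 MN·m/kg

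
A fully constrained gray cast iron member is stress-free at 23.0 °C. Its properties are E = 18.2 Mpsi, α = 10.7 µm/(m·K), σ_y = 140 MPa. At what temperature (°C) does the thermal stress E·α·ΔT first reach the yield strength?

127 °C

E = 18.2 Mpsi = 125.5 GPa.
E·α·ΔT = 140.0 MPa ⇒ ΔT = 140.0 / (125.5×10³ × 10.7×10⁻⁶) = 104.3 K.
T = 23.0 + 104.3 = 127.3 °C.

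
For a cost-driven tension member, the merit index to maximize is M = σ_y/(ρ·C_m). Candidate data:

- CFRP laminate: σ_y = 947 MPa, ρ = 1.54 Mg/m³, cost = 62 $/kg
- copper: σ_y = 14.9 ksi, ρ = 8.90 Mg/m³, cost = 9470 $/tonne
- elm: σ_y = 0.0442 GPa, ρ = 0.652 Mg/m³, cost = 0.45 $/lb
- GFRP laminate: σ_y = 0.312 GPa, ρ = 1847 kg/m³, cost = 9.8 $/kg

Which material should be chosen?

elm

After converting to SI:
  CFRP laminate: σ_y = 947.0 MPa, ρ = 1540 kg/m³, cost = 62.00 $/kg
  copper: σ_y = 102.7 MPa, ρ = 8900 kg/m³, cost = 9.470 $/kg
  elm: σ_y = 44.20 MPa, ρ = 652.0 kg/m³, cost = 0.9921 $/kg
  GFRP laminate: σ_y = 312.0 MPa, ρ = 1847 kg/m³, cost = 9.800 $/kg
  elm: M = 68.3 kN·m per $
  GFRP laminate: M = 17.2 kN·m per $
  CFRP laminate: M = 9.92 kN·m per $
  copper: M = 1.22 kN·m per $
Elm has the largest M.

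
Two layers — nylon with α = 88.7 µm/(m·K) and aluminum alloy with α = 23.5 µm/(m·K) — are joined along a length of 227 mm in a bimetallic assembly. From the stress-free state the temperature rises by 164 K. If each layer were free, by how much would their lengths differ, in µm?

2430 µm

Δα = |88.7 − 23.5|×10⁻⁶/K = 65.2×10⁻⁶/K.
ΔL_mismatch = Δα·L·ΔT = 65.2×10⁻⁶ × 227.0 mm × 164.0 K = 2430 µm.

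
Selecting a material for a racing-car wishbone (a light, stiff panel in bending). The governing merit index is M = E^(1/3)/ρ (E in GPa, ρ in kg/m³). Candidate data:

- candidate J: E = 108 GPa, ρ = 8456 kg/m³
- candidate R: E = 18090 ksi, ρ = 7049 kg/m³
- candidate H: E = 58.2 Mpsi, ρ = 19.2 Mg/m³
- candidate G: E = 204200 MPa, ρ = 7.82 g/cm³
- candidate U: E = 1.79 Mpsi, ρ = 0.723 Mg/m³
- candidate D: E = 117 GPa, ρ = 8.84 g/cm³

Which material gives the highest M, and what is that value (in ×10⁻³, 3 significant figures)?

candidate U, M = 3.20×10⁻³

After converting to SI:
  candidate J: E = 108.0 GPa, ρ = 8456 kg/m³
  candidate R: E = 124.7 GPa, ρ = 7049 kg/m³
  candidate H: E = 401.3 GPa, ρ = 19200 kg/m³
  candidate G: E = 204.2 GPa, ρ = 7820 kg/m³
  candidate U: E = 12.34 GPa, ρ = 723.0 kg/m³
  candidate D: E = 117.0 GPa, ρ = 8840 kg/m³
  candidate U: M = 3.20×10⁻³
  candidate G: M = 0.753×10⁻³
  candidate R: M = 0.709×10⁻³
  candidate J: M = 0.563×10⁻³
  candidate D: M = 0.553×10⁻³
  candidate H: M = 0.384×10⁻³
Candidate U has the largest M.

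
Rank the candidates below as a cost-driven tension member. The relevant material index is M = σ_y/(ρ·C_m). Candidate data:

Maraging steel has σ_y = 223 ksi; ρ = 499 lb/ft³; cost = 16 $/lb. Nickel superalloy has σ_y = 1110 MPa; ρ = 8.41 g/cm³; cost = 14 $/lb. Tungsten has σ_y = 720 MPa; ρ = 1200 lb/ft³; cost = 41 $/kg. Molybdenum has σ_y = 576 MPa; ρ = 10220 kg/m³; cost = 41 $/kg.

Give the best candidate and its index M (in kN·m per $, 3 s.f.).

maraging steel, M = 5.45 kN·m per $

In SI units:
  maraging steel: σ_y = 1538 MPa, ρ = 7993 kg/m³, cost = 35.27 $/kg
  nickel superalloy: σ_y = 1110 MPa, ρ = 8410 kg/m³, cost = 30.86 $/kg
  tungsten: σ_y = 720.0 MPa, ρ = 19220 kg/m³, cost = 41.00 $/kg
  molybdenum: σ_y = 576.0 MPa, ρ = 10220 kg/m³, cost = 41.00 $/kg
  maraging steel: M = 5.45 kN·m per $
  nickel superalloy: M = 4.28 kN·m per $
  molybdenum: M = 1.37 kN·m per $
  tungsten: M = 0.914 kN·m per $
Maraging steel ranks first.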